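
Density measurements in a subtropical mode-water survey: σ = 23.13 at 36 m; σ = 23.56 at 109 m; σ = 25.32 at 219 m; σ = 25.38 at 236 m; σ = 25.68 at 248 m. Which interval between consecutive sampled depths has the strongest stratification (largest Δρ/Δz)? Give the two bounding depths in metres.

Compute the density gradient over each adjacent pair:
  36–109 m: Δρ/Δz = 0.43/73 = 5.9 × 10⁻³ kg m⁻⁴
  109–219 m: Δρ/Δz = 1.76/110 = 0.016 kg m⁻⁴
  219–236 m: Δρ/Δz = 0.06/17 = 3.5 × 10⁻³ kg m⁻⁴
  236–248 m: Δρ/Δz = 0.30/12 = 0.025 kg m⁻⁴
The largest gradient is in the 236–248 m interval — the pycnocline.

236–248 m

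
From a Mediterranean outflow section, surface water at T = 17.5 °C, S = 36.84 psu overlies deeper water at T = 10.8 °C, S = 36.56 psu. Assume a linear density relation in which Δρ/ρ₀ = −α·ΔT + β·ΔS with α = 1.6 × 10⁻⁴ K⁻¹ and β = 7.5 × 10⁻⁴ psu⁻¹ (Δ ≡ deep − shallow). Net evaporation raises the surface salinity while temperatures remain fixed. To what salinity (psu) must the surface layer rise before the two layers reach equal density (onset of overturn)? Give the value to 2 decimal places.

Neutral buoyancy requires −α(T_deep − T_surf) + β(S_deep − S_surf′) = 0.
S_surf′ = S_deep − (α/β)·ΔT = 36.56 − (1.6 × 10⁻⁴/7.5 × 10⁻⁴)·(-6.7) = 37.9893 psu.
Increase required: 37.9893 − 36.84 = 1.1493 psu.

37.99 psu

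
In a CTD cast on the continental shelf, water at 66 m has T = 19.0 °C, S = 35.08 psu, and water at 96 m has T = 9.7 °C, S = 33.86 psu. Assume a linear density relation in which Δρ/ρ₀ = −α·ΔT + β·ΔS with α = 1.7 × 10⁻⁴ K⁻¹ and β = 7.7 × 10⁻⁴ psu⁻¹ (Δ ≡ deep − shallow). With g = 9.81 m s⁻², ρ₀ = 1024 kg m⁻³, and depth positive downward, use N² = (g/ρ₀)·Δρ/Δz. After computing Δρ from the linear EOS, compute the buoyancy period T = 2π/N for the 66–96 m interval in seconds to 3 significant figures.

434 s

ΔT = -9.3 K, ΔS = -1.22 psu (deep − shallow).
Δρ/ρ₀ = −αΔT + βΔS = 1.581 × 10⁻³ − 9.394 × 10⁻⁴ = 6.416 × 10⁻⁴, so Δρ ≈ 0.6570 kg m⁻³.
N² = (g/ρ₀)·Δρ/Δz = g·(Δρ/ρ₀)/Δz = 9.81 × 6.416 × 10⁻⁴ / 30 = 2.0980 × 10⁻⁴ s⁻².
N = √(2.0980 × 10⁻⁴) = 0.014484 rad s⁻¹ → T = 2π/N = 433.80 s ≈ 434 s.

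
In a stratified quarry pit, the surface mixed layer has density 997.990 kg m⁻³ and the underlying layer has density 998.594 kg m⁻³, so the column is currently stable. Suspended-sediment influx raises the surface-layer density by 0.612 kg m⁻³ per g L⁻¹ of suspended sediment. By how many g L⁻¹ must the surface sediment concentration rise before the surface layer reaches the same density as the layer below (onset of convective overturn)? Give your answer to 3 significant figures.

0.987 g L⁻¹

Density deficit of the surface layer: 998.594 − 997.990 = 0.604 kg m⁻³.
Required change = 0.604 / 0.612 = 0.987 g L⁻¹.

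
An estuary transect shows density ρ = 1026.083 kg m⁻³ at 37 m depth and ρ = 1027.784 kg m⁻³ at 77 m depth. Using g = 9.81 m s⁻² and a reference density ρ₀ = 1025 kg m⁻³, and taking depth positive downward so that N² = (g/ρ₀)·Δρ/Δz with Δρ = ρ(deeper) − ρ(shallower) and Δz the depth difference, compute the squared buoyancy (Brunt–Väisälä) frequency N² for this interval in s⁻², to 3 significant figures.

Δρ = 1027.784 − 1026.083 = 1.701 kg m⁻³ over Δz = 77 − 37 = 40 m.
N² = (9.81/1025) × (1.701/40) = 4.0700 × 10⁻⁴ s⁻² ≈ 4.07 × 10⁻⁴ s⁻².

4.07 × 10⁻⁴ s⁻²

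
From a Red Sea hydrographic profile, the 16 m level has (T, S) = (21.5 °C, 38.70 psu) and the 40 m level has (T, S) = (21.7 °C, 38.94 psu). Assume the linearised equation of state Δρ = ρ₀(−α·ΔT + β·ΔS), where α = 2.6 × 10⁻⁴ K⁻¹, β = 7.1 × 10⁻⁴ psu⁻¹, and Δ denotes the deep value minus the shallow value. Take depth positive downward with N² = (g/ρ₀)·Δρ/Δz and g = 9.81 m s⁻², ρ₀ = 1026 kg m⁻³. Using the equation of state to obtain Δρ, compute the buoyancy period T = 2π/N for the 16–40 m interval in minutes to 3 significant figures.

ΔT = +0.2 K, ΔS = +0.24 psu (deep − shallow).
Δρ/ρ₀ = −αΔT + βΔS = -5.20 × 10⁻⁵ + 1.704 × 10⁻⁴ = 1.184 × 10⁻⁴, so Δρ ≈ 0.1215 kg m⁻³.
N² = (g/ρ₀)·Δρ/Δz = g·(Δρ/ρ₀)/Δz = 9.81 × 1.184 × 10⁻⁴ / 24 = 4.8396 × 10⁻⁵ s⁻².
N = √(4.8396 × 10⁻⁵) = 6.9567 × 10⁻³ rad s⁻¹ → T = 2π/N = 903.18 s = 15.053 min ≈ 15.1 min.

15.1 min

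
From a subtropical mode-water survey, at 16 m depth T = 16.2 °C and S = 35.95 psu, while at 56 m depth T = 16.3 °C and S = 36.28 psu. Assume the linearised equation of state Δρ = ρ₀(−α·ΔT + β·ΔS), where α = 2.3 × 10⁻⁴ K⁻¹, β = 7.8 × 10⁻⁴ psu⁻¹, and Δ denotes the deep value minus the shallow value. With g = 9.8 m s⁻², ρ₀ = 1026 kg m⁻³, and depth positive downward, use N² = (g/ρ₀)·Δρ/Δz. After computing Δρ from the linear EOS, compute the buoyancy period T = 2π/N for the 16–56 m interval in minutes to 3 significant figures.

ΔT = +0.1 K, ΔS = +0.33 psu (deep − shallow).
Δρ/ρ₀ = −αΔT + βΔS = -2.30 × 10⁻⁵ + 2.574 × 10⁻⁴ = 2.344 × 10⁻⁴, so Δρ ≈ 0.2405 kg m⁻³.
N² = (g/ρ₀)·Δρ/Δz = g·(Δρ/ρ₀)/Δz = 9.8 × 2.344 × 10⁻⁴ / 40 = 5.7428 × 10⁻⁵ s⁻².
N = √(5.7428 × 10⁻⁵) = 7.5781 × 10⁻³ rad s⁻¹ → T = 2π/N = 829.12 s = 13.819 min ≈ 13.8 min.

13.8 min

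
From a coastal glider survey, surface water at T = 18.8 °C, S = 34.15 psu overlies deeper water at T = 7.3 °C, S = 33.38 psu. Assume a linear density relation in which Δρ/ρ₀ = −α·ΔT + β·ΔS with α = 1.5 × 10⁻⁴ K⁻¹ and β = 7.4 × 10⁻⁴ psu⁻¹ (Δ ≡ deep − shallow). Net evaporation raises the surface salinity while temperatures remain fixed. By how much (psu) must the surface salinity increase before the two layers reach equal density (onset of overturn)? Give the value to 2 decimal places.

1.56 psu

Neutral buoyancy requires −α(T_deep − T_surf) + β(S_deep − S_surf′) = 0.
S_surf′ = S_deep − (α/β)·ΔT = 33.38 − (1.5 × 10⁻⁴/7.4 × 10⁻⁴)·(-11.5) = 35.7111 psu.
Increase required: 35.7111 − 34.15 = 1.5611 psu.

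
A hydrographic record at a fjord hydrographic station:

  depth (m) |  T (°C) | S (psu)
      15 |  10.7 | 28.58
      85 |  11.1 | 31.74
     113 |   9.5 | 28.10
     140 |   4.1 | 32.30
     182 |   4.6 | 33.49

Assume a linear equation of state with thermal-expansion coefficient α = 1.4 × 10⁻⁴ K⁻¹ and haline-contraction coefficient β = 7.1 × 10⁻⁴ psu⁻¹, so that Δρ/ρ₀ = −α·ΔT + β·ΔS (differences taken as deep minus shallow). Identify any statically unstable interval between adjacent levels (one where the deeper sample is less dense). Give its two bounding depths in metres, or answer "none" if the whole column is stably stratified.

Evaluate Δρ/ρ₀ = −αΔT + βΔS across each adjacent pair:
  15–85 m: −αΔT+βΔS = −(1.4 × 10⁻⁴)(+0.4)+(7.1 × 10⁻⁴)(+3.16) = 2.2 × 10⁻³ → stable
  85–113 m: −αΔT+βΔS = −(1.4 × 10⁻⁴)(-1.6)+(7.1 × 10⁻⁴)(-3.64) = -2.4 × 10⁻³ → UNSTABLE
  113–140 m: −αΔT+βΔS = −(1.4 × 10⁻⁴)(-5.4)+(7.1 × 10⁻⁴)(+4.20) = 3.7 × 10⁻³ → stable
  140–182 m: −αΔT+βΔS = −(1.4 × 10⁻⁴)(+0.5)+(7.1 × 10⁻⁴)(+1.19) = 7.7 × 10⁻⁴ → stable
The 85–113 m interval has Δρ < 0: lighter water underlies denser water.

85–113 m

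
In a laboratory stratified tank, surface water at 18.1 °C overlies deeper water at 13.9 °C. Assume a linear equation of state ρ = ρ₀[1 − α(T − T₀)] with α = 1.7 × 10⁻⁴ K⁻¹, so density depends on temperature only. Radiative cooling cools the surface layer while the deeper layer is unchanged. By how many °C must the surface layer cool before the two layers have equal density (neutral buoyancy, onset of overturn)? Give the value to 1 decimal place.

4.2 °C

With temperature the only control, equal density requires T_surf′ = T_deep.
T_surf′ = 13.9 °C.
Cooling required: 18.1 − 13.9 = 4.2 °C.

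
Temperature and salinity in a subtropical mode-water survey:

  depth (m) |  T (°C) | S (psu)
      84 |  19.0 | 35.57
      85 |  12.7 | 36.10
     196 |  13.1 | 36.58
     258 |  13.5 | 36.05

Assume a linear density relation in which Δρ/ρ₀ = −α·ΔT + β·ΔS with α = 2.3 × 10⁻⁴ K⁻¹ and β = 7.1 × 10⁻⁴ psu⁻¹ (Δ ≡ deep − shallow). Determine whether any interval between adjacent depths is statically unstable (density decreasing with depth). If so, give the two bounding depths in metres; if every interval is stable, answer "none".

196–258 m

Evaluate Δρ/ρ₀ = −αΔT + βΔS across each adjacent pair:
  84–85 m: −αΔT+βΔS = −(2.3 × 10⁻⁴)(-6.3)+(7.1 × 10⁻⁴)(+0.53) = 1.8 × 10⁻³ → stable
  85–196 m: −αΔT+βΔS = −(2.3 × 10⁻⁴)(+0.4)+(7.1 × 10⁻⁴)(+0.48) = 2.5 × 10⁻⁴ → stable
  196–258 m: −αΔT+βΔS = −(2.3 × 10⁻⁴)(+0.4)+(7.1 × 10⁻⁴)(-0.53) = -4.7 × 10⁻⁴ → UNSTABLE
The 196–258 m interval has Δρ < 0: lighter water underlies denser water.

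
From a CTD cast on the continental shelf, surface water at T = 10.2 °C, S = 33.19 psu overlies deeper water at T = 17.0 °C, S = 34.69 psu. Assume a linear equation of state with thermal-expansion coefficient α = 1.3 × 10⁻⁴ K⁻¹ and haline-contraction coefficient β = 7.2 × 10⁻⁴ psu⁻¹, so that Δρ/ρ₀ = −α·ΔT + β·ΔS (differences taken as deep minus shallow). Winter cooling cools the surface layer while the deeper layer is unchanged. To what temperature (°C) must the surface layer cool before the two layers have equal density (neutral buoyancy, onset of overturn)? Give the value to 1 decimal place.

8.7 °C

Neutral buoyancy requires Δρ = 0, i.e. −α(T_deep − T_surf′) + β(S_deep − S_surf) = 0.
T_surf′ = T_deep − (β/α)·ΔS = 17.0 − (7.2 × 10⁻⁴/1.3 × 10⁻⁴)·(+1.50) = 8.692 °C.
Cooling required: 10.2 − (8.692) = 1.508 °C.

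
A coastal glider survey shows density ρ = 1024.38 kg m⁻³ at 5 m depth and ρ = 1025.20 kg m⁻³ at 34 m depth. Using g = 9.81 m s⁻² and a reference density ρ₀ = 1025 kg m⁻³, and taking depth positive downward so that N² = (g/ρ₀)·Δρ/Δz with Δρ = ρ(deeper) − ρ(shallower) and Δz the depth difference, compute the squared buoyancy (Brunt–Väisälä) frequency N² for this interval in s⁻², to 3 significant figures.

2.71 × 10⁻⁴ s⁻²

Δρ = 1025.20 − 1024.38 = 0.82 kg m⁻³ over Δz = 34 − 5 = 29 m.
N² = (9.81/1025) × (0.82/29) = 2.7062 × 10⁻⁴ s⁻² ≈ 2.71 × 10⁻⁴ s⁻².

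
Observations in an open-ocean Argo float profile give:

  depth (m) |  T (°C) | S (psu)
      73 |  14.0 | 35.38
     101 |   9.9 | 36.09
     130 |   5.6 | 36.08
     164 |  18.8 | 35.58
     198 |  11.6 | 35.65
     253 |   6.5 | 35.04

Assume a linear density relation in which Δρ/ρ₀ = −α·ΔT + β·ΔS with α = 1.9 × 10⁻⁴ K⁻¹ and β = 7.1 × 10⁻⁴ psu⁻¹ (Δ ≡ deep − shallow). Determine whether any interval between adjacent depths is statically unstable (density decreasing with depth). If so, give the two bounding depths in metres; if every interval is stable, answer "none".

130–164 m

Evaluate Δρ/ρ₀ = −αΔT + βΔS across each adjacent pair:
  73–101 m: −αΔT+βΔS = −(1.9 × 10⁻⁴)(-4.1)+(7.1 × 10⁻⁴)(+0.71) = 1.3 × 10⁻³ → stable
  101–130 m: −αΔT+βΔS = −(1.9 × 10⁻⁴)(-4.3)+(7.1 × 10⁻⁴)(-0.01) = 8.1 × 10⁻⁴ → stable
  130–164 m: −αΔT+βΔS = −(1.9 × 10⁻⁴)(+13.2)+(7.1 × 10⁻⁴)(-0.50) = -2.9 × 10⁻³ → UNSTABLE
  164–198 m: −αΔT+βΔS = −(1.9 × 10⁻⁴)(-7.2)+(7.1 × 10⁻⁴)(+0.07) = 1.4 × 10⁻³ → stable
  198–253 m: −αΔT+βΔS = −(1.9 × 10⁻⁴)(-5.1)+(7.1 × 10⁻⁴)(-0.61) = 5.4 × 10⁻⁴ → stable
The 130–164 m interval has Δρ < 0: lighter water underlies denser water.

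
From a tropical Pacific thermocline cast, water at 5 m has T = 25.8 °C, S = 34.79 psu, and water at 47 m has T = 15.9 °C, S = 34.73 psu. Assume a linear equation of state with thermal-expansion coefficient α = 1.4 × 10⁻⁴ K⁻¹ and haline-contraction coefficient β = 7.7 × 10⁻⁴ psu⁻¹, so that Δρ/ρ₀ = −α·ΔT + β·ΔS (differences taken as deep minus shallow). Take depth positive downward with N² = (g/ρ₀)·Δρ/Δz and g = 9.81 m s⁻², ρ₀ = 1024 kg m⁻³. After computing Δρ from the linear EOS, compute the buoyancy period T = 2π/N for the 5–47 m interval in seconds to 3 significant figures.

ΔT = -9.9 K, ΔS = -0.06 psu (deep − shallow).
Δρ/ρ₀ = −αΔT + βΔS = 1.386 × 10⁻³ − 4.62 × 10⁻⁵ = 1.3398 × 10⁻³, so Δρ ≈ 1.372 kg m⁻³.
N² = (g/ρ₀)·Δρ/Δz = g·(Δρ/ρ₀)/Δz = 9.81 × 1.3398 × 10⁻³ / 42 = 3.1294 × 10⁻⁴ s⁻².
N = √(3.1294 × 10⁻⁴) = 0.017690 rad s⁻¹ → T = 2π/N = 355.18 s ≈ 355 s.

355 s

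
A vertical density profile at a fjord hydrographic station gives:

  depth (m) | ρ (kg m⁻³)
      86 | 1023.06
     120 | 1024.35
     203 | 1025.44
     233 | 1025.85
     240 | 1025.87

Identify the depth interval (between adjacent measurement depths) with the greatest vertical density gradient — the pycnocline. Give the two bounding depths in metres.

Compute the density gradient over each adjacent pair:
  86–120 m: Δρ/Δz = 1.29/34 = 0.038 kg m⁻⁴
  120–203 m: Δρ/Δz = 1.09/83 = 0.013 kg m⁻⁴
  203–233 m: Δρ/Δz = 0.41/30 = 0.014 kg m⁻⁴
  233–240 m: Δρ/Δz = 0.02/7 = 2.9 × 10⁻³ kg m⁻⁴
The largest gradient is in the 86–120 m interval — the pycnocline.

86–120 m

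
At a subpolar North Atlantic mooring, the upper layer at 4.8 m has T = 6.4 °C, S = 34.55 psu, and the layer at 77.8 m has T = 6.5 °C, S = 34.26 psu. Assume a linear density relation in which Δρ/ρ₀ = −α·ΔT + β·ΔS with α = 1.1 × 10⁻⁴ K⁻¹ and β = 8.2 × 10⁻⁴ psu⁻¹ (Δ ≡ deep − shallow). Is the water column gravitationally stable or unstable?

ΔT = 6.5 − 6.4 = +0.1 K and ΔS = 34.26 − 34.55 = -0.29 psu (deep − shallow).
−αΔT = -1.10 × 10⁻⁵; βΔS = -2.378 × 10⁻⁴; sum Δρ/ρ₀ = -2.488 × 10⁻⁴.
Δρ/ρ₀ < 0, so Δρ < 0: deeper water is lighter → statically unstable; the column would overturn.

unstable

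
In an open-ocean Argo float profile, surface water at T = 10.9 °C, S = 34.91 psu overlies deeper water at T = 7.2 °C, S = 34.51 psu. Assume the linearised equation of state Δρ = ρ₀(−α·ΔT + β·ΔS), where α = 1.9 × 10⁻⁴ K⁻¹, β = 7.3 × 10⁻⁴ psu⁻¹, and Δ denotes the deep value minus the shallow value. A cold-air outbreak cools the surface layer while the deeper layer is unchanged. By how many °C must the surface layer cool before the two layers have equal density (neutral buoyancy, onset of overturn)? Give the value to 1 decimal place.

Neutral buoyancy requires Δρ = 0, i.e. −α(T_deep − T_surf′) + β(S_deep − S_surf) = 0.
T_surf′ = T_deep − (β/α)·ΔS = 7.2 − (7.3 × 10⁻⁴/1.9 × 10⁻⁴)·(-0.40) = 8.737 °C.
Cooling required: 10.9 − (8.737) = 2.163 °C.

2.2 °C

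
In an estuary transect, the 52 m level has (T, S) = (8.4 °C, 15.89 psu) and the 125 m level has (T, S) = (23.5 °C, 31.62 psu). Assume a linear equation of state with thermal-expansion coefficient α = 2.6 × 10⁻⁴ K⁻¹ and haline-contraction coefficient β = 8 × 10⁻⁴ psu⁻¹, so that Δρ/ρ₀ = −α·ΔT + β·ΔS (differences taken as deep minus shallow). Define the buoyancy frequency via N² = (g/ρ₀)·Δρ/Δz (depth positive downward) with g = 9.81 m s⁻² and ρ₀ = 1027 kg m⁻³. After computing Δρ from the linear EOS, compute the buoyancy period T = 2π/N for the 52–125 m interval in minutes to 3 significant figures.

3.07 min

ΔT = +15.1 K, ΔS = +15.73 psu (deep − shallow).
Δρ/ρ₀ = −αΔT + βΔS = -3.926 × 10⁻³ + 0.012584 = 8.658 × 10⁻³, so Δρ ≈ 8.892 kg m⁻³.
N² = (g/ρ₀)·Δρ/Δz = g·(Δρ/ρ₀)/Δz = 9.81 × 8.658 × 10⁻³ / 73 = 1.1635 × 10⁻³ s⁻².
N = √(1.1635 × 10⁻³) = 0.034110 rad s⁻¹ → T = 2π/N = 184.20 s = 3.0700 min ≈ 3.07 min.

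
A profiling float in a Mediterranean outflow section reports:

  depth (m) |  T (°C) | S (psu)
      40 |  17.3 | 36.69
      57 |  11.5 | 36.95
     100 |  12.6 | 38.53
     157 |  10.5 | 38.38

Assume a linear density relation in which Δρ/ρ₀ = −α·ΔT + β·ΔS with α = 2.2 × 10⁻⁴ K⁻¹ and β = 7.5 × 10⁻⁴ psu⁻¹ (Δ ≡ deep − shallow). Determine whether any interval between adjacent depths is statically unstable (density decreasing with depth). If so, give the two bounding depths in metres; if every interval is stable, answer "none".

none

Evaluate Δρ/ρ₀ = −αΔT + βΔS across each adjacent pair:
  40–57 m: −αΔT+βΔS = −(2.2 × 10⁻⁴)(-5.8)+(7.5 × 10⁻⁴)(+0.26) = 1.5 × 10⁻³ → stable
  57–100 m: −αΔT+βΔS = −(2.2 × 10⁻⁴)(+1.1)+(7.5 × 10⁻⁴)(+1.58) = 9.4 × 10⁻⁴ → stable
  100–157 m: −αΔT+βΔS = −(2.2 × 10⁻⁴)(-2.1)+(7.5 × 10⁻⁴)(-0.15) = 3.5 × 10⁻⁴ → stable
Every interval has Δρ > 0: the column is stably stratified throughout.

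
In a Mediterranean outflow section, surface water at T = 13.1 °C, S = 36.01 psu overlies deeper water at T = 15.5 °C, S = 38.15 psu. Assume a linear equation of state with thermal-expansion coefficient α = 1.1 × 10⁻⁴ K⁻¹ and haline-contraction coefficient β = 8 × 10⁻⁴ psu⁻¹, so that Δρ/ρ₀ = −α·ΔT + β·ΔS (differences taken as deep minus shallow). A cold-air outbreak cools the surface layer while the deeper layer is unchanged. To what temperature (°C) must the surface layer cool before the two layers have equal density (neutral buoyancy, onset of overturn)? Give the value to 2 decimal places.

-0.06 °C

Neutral buoyancy requires Δρ = 0, i.e. −α(T_deep − T_surf′) + β(S_deep − S_surf) = 0.
T_surf′ = T_deep − (β/α)·ΔS = 15.5 − (8 × 10⁻⁴/1.1 × 10⁻⁴)·(+2.14) = -0.0636 °C.
Cooling required: 13.1 − (-0.0636) = 13.1636 °C.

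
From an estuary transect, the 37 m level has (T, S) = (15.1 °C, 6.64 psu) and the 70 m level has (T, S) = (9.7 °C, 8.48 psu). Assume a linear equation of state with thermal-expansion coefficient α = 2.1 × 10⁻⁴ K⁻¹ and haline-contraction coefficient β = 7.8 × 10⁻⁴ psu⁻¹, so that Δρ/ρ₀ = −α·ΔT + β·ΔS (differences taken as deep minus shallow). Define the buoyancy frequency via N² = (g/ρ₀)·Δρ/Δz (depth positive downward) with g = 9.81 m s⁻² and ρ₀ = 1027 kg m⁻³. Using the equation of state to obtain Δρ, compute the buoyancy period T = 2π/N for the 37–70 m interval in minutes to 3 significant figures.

3.79 min

ΔT = -5.4 K, ΔS = +1.84 psu (deep − shallow).
Δρ/ρ₀ = −αΔT + βΔS = 1.134 × 10⁻³ + 1.4352 × 10⁻³ = 2.5692 × 10⁻³, so Δρ ≈ 2.639 kg m⁻³.
N² = (g/ρ₀)·Δρ/Δz = g·(Δρ/ρ₀)/Δz = 9.81 × 2.5692 × 10⁻³ / 33 = 7.6375 × 10⁻⁴ s⁻².
N = √(7.6375 × 10⁻⁴) = 0.027636 rad s⁻¹ → T = 2π/N = 227.36 s = 3.7893 min ≈ 3.79 min.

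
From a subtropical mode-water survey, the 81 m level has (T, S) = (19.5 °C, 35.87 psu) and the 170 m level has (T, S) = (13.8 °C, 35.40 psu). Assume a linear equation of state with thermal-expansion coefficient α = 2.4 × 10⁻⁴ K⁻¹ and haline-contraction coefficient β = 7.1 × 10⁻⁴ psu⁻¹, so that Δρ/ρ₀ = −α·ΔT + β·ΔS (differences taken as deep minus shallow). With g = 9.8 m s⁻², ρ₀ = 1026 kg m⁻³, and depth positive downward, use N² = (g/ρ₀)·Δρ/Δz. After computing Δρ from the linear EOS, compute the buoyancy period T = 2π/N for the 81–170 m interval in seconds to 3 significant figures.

589 s

ΔT = -5.7 K, ΔS = -0.47 psu (deep − shallow).
Δρ/ρ₀ = −αΔT + βΔS = 1.368 × 10⁻³ − 3.337 × 10⁻⁴ = 1.0343 × 10⁻³, so Δρ ≈ 1.061 kg m⁻³.
N² = (g/ρ₀)·Δρ/Δz = g·(Δρ/ρ₀)/Δz = 9.8 × 1.0343 × 10⁻³ / 89 = 1.1389 × 10⁻⁴ s⁻².
N = √(1.1389 × 10⁻⁴) = 0.010672 rad s⁻¹ → T = 2π/N = 588.75 s ≈ 589 s.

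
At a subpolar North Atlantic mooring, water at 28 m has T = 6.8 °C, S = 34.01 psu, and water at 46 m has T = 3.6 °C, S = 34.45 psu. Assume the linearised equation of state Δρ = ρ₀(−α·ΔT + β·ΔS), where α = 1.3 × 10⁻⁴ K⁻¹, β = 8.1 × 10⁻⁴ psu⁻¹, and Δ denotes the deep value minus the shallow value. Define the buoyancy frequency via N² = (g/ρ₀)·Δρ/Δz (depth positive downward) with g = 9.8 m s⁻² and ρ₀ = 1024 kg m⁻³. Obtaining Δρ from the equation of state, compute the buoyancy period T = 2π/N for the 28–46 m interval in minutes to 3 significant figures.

5.11 min

ΔT = -3.2 K, ΔS = +0.44 psu (deep − shallow).
Δρ/ρ₀ = −αΔT + βΔS = 4.16 × 10⁻⁴ + 3.564 × 10⁻⁴ = 7.724 × 10⁻⁴, so Δρ ≈ 0.7909 kg m⁻³.
N² = (g/ρ₀)·Δρ/Δz = g·(Δρ/ρ₀)/Δz = 9.8 × 7.724 × 10⁻⁴ / 18 = 4.2053 × 10⁻⁴ s⁻².
N = √(4.2053 × 10⁻⁴) = 0.020507 rad s⁻¹ → T = 2π/N = 306.39 s = 5.1065 min ≈ 5.11 min.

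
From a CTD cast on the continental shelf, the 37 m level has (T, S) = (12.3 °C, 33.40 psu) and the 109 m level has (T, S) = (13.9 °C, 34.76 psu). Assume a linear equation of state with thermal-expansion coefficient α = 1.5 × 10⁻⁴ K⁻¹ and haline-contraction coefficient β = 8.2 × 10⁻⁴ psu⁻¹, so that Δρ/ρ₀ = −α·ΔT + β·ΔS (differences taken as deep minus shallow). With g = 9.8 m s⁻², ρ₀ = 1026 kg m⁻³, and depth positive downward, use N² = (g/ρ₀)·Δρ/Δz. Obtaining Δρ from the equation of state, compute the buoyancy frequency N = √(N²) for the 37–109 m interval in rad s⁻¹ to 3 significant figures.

0.0109 rad s⁻¹

ΔT = +1.6 K, ΔS = +1.36 psu (deep − shallow).
Δρ/ρ₀ = −αΔT + βΔS = -2.40 × 10⁻⁴ + 1.1152 × 10⁻³ = 8.752 × 10⁻⁴, so Δρ ≈ 0.8980 kg m⁻³.
N² = (g/ρ₀)·Δρ/Δz = g·(Δρ/ρ₀)/Δz = 9.8 × 8.752 × 10⁻⁴ / 72 = 1.1912 × 10⁻⁴ s⁻².
N = √(1.1912 × 10⁻⁴) = 0.010914 rad s⁻¹ ≈ 0.0109 rad s⁻¹.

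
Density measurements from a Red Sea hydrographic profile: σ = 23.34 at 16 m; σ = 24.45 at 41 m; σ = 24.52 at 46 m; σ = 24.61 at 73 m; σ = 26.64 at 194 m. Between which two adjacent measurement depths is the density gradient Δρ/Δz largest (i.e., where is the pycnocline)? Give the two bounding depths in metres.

Compute the density gradient over each adjacent pair:
  16–41 m: Δρ/Δz = 1.11/25 = 0.044 kg m⁻⁴
  41–46 m: Δρ/Δz = 0.07/5 = 0.014 kg m⁻⁴
  46–73 m: Δρ/Δz = 0.09/27 = 3.3 × 10⁻³ kg m⁻⁴
  73–194 m: Δρ/Δz = 2.03/121 = 0.017 kg m⁻⁴
The largest gradient is in the 16–41 m interval — the pycnocline.

16–41 m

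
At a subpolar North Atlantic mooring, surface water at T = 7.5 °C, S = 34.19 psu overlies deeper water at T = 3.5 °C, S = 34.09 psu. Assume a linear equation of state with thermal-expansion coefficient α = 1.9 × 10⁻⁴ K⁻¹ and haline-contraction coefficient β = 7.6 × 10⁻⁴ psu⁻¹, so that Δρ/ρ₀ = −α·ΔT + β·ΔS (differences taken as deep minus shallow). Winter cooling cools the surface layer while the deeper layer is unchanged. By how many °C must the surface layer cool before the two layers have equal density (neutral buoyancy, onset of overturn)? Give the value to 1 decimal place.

Neutral buoyancy requires Δρ = 0, i.e. −α(T_deep − T_surf′) + β(S_deep − S_surf) = 0.
T_surf′ = T_deep − (β/α)·ΔS = 3.5 − (7.6 × 10⁻⁴/1.9 × 10⁻⁴)·(-0.10) = 3.900 °C.
Cooling required: 7.5 − (3.900) = 3.600 °C.

3.6 °C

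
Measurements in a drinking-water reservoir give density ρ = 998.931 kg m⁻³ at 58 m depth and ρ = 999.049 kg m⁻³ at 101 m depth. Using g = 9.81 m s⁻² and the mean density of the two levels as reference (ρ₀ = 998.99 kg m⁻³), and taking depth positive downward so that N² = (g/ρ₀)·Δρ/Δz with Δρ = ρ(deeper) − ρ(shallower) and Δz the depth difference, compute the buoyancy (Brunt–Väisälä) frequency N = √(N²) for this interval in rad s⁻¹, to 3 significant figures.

5.19 × 10⁻³ rad s⁻¹

Δρ = 999.049 − 998.931 = 0.118 kg m⁻³ over Δz = 101 − 58 = 43 m.
N² = (9.81/998.99) × (0.118/43) = 2.6948 × 10⁻⁵ s⁻².
N = √(2.6948 × 10⁻⁵) = 5.1911 × 10⁻³ rad s⁻¹ ≈ 5.19 × 10⁻³ rad s⁻¹.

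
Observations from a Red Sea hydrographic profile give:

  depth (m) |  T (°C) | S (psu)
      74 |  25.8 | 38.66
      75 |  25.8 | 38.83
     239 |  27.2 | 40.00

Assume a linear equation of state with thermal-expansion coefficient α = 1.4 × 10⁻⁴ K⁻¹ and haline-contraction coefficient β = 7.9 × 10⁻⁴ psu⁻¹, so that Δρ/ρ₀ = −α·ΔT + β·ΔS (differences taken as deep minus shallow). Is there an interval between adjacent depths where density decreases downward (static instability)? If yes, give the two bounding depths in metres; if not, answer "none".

none

Evaluate Δρ/ρ₀ = −αΔT + βΔS across each adjacent pair:
  74–75 m: −αΔT+βΔS = −(1.4 × 10⁻⁴)(+0.0)+(7.9 × 10⁻⁴)(+0.17) = 1.3 × 10⁻⁴ → stable
  75–239 m: −αΔT+βΔS = −(1.4 × 10⁻⁴)(+1.4)+(7.9 × 10⁻⁴)(+1.17) = 7.3 × 10⁻⁴ → stable
Every interval has Δρ > 0: the column is stably stratified throughout.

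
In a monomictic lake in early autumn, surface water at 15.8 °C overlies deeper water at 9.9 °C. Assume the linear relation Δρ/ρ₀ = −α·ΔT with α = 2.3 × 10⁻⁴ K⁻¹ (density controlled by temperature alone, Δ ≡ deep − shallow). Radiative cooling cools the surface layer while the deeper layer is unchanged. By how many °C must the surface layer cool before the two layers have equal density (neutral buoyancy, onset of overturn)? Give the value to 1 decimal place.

5.9 °C

With temperature the only control, equal density requires T_surf′ = T_deep.
T_surf′ = 9.9 °C.
Cooling required: 15.8 − 9.9 = 5.9 °C.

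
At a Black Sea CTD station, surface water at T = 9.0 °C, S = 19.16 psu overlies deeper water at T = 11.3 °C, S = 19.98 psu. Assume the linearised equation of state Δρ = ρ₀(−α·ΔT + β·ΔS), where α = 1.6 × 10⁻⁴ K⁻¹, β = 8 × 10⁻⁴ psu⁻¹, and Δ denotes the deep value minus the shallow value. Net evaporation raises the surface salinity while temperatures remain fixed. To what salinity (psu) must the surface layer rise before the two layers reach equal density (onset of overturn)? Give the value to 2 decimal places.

Neutral buoyancy requires −α(T_deep − T_surf) + β(S_deep − S_surf′) = 0.
S_surf′ = S_deep − (α/β)·ΔT = 19.98 − (1.6 × 10⁻⁴/8 × 10⁻⁴)·(+2.3) = 19.5200 psu.
Increase required: 19.5200 − 19.16 = 0.3600 psu.

19.52 psu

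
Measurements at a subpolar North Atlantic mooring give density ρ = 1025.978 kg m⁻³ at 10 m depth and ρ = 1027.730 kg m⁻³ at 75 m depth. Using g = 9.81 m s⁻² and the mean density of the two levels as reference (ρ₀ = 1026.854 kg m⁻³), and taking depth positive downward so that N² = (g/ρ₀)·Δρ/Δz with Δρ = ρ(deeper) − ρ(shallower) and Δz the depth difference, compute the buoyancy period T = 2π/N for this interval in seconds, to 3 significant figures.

392 s

Δρ = 1027.730 − 1025.978 = 1.752 kg m⁻³ over Δz = 75 − 10 = 65 m.
N² = (9.81/1026.854) × (1.752/65) = 2.5750 × 10⁻⁴ s⁻².
N = √(2.5750 × 10⁻⁴) = 0.016047 rad s⁻¹, so T = 2π/N = 391.55 s ≈ 392 s.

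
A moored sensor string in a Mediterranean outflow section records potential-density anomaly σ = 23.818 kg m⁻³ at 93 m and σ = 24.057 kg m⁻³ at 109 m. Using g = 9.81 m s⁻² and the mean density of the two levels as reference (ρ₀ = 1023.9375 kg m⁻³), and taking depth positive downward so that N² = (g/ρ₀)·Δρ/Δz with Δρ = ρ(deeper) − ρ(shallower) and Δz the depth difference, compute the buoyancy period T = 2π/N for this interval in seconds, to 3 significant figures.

525 s

Δρ = 1024.057 − 1023.818 = 0.239 kg m⁻³ over Δz = 109 − 93 = 16 m.
N² = (9.81/1023.9375) × (0.239/16) = 1.4311 × 10⁻⁴ s⁻².
N = √(1.4311 × 10⁻⁴) = 0.011963 rad s⁻¹, so T = 2π/N = 525.22 s ≈ 525 s.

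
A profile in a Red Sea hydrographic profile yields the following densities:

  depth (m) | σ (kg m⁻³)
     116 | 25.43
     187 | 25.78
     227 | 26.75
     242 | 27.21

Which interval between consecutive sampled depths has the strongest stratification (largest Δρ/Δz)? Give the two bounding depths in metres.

Compute the density gradient over each adjacent pair:
  116–187 m: Δρ/Δz = 0.35/71 = 4.9 × 10⁻³ kg m⁻⁴
  187–227 m: Δρ/Δz = 0.97/40 = 0.024 kg m⁻⁴
  227–242 m: Δρ/Δz = 0.46/15 = 0.031 kg m⁻⁴
The largest gradient is in the 227–242 m interval — the pycnocline.

227–242 m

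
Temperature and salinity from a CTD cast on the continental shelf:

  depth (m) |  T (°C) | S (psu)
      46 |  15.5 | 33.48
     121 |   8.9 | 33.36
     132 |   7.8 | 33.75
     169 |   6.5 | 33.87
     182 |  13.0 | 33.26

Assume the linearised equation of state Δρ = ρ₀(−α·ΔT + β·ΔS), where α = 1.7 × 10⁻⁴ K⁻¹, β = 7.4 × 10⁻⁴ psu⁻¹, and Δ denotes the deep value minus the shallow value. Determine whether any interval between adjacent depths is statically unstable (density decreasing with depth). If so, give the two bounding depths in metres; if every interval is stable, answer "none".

169–182 m

Evaluate Δρ/ρ₀ = −αΔT + βΔS across each adjacent pair:
  46–121 m: −αΔT+βΔS = −(1.7 × 10⁻⁴)(-6.6)+(7.4 × 10⁻⁴)(-0.12) = 1.0 × 10⁻³ → stable
  121–132 m: −αΔT+βΔS = −(1.7 × 10⁻⁴)(-1.1)+(7.4 × 10⁻⁴)(+0.39) = 4.8 × 10⁻⁴ → stable
  132–169 m: −αΔT+βΔS = −(1.7 × 10⁻⁴)(-1.3)+(7.4 × 10⁻⁴)(+0.12) = 3.1 × 10⁻⁴ → stable
  169–182 m: −αΔT+βΔS = −(1.7 × 10⁻⁴)(+6.5)+(7.4 × 10⁻⁴)(-0.61) = -1.6 × 10⁻³ → UNSTABLE
The 169–182 m interval has Δρ < 0: lighter water underlies denser water.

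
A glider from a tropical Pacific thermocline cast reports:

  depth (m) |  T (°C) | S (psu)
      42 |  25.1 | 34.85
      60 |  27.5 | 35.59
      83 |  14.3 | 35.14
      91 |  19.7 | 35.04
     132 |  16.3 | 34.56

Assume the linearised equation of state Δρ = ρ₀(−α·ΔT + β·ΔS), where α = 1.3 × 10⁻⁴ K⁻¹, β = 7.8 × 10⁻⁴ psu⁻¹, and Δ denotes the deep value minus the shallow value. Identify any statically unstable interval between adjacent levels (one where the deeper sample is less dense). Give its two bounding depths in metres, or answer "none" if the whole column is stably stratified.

83–91 m

Evaluate Δρ/ρ₀ = −αΔT + βΔS across each adjacent pair:
  42–60 m: −αΔT+βΔS = −(1.3 × 10⁻⁴)(+2.4)+(7.8 × 10⁻⁴)(+0.74) = 2.7 × 10⁻⁴ → stable
  60–83 m: −αΔT+βΔS = −(1.3 × 10⁻⁴)(-13.2)+(7.8 × 10⁻⁴)(-0.45) = 1.4 × 10⁻³ → stable
  83–91 m: −αΔT+βΔS = −(1.3 × 10⁻⁴)(+5.4)+(7.8 × 10⁻⁴)(-0.10) = -7.8 × 10⁻⁴ → UNSTABLE
  91–132 m: −αΔT+βΔS = −(1.3 × 10⁻⁴)(-3.4)+(7.8 × 10⁻⁴)(-0.48) = 6.8 × 10⁻⁵ → stable
The 83–91 m interval has Δρ < 0: lighter water underlies denser water.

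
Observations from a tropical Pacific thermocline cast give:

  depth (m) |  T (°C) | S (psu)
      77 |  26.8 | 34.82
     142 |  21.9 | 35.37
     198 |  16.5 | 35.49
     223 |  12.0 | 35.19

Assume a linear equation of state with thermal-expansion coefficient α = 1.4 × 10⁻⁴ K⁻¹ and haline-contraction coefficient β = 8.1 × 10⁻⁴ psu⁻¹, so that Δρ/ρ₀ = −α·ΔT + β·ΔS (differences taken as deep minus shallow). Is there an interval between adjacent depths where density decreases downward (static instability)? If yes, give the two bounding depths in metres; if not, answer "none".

none

Evaluate Δρ/ρ₀ = −αΔT + βΔS across each adjacent pair:
  77–142 m: −αΔT+βΔS = −(1.4 × 10⁻⁴)(-4.9)+(8.1 × 10⁻⁴)(+0.55) = 1.1 × 10⁻³ → stable
  142–198 m: −αΔT+βΔS = −(1.4 × 10⁻⁴)(-5.4)+(8.1 × 10⁻⁴)(+0.12) = 8.5 × 10⁻⁴ → stable
  198–223 m: −αΔT+βΔS = −(1.4 × 10⁻⁴)(-4.5)+(8.1 × 10⁻⁴)(-0.30) = 3.9 × 10⁻⁴ → stable
Every interval has Δρ > 0: the column is stably stratified throughout.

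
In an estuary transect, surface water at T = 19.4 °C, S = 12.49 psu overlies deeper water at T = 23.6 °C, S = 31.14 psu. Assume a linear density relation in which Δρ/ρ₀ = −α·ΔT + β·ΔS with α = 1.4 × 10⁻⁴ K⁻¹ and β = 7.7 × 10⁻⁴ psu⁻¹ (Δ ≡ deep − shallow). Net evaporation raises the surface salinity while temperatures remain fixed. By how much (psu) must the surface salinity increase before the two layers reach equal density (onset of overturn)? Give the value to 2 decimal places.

Neutral buoyancy requires −α(T_deep − T_surf) + β(S_deep − S_surf′) = 0.
S_surf′ = S_deep − (α/β)·ΔT = 31.14 − (1.4 × 10⁻⁴/7.7 × 10⁻⁴)·(+4.2) = 30.3764 psu.
Increase required: 30.3764 − 12.49 = 17.8864 psu.

17.89 psu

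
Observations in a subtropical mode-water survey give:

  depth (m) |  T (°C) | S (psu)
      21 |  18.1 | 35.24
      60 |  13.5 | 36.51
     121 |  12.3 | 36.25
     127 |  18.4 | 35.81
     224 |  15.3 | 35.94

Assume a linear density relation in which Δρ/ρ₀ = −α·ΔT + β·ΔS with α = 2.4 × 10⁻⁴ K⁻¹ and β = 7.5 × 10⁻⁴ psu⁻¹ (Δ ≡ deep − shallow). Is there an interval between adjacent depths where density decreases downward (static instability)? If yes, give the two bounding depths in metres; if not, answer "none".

121–127 m

Evaluate Δρ/ρ₀ = −αΔT + βΔS across each adjacent pair:
  21–60 m: −αΔT+βΔS = −(2.4 × 10⁻⁴)(-4.6)+(7.5 × 10⁻⁴)(+1.27) = 2.1 × 10⁻³ → stable
  60–121 m: −αΔT+βΔS = −(2.4 × 10⁻⁴)(-1.2)+(7.5 × 10⁻⁴)(-0.26) = 9.3 × 10⁻⁵ → stable
  121–127 m: −αΔT+βΔS = −(2.4 × 10⁻⁴)(+6.1)+(7.5 × 10⁻⁴)(-0.44) = -1.8 × 10⁻³ → UNSTABLE
  127–224 m: −αΔT+βΔS = −(2.4 × 10⁻⁴)(-3.1)+(7.5 × 10⁻⁴)(+0.13) = 8.4 × 10⁻⁴ → stable
The 121–127 m interval has Δρ < 0: lighter water underlies denser water.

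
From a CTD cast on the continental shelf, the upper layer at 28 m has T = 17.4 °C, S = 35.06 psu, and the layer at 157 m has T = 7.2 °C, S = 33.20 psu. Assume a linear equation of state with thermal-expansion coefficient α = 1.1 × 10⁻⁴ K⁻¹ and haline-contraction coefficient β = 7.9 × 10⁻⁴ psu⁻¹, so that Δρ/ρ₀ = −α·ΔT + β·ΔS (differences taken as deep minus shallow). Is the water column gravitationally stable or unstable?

unstable

ΔT = 7.2 − 17.4 = -10.2 K and ΔS = 33.20 − 35.06 = -1.86 psu (deep − shallow).
−αΔT = 1.122 × 10⁻³; βΔS = -1.4694 × 10⁻³; sum Δρ/ρ₀ = -3.474 × 10⁻⁴.
Δρ/ρ₀ < 0, so Δρ < 0: deeper water is lighter → statically unstable; the column would overturn.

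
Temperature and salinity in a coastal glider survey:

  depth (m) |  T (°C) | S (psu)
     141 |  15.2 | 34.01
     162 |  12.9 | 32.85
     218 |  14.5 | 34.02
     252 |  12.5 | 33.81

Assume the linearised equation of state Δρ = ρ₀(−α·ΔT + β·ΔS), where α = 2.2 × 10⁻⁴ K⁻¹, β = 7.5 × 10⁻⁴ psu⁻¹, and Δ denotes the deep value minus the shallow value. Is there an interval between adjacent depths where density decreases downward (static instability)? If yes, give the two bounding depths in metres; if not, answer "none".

Evaluate Δρ/ρ₀ = −αΔT + βΔS across each adjacent pair:
  141–162 m: −αΔT+βΔS = −(2.2 × 10⁻⁴)(-2.3)+(7.5 × 10⁻⁴)(-1.16) = -3.6 × 10⁻⁴ → UNSTABLE
  162–218 m: −αΔT+βΔS = −(2.2 × 10⁻⁴)(+1.6)+(7.5 × 10⁻⁴)(+1.17) = 5.3 × 10⁻⁴ → stable
  218–252 m: −αΔT+βΔS = −(2.2 × 10⁻⁴)(-2.0)+(7.5 × 10⁻⁴)(-0.21) = 2.8 × 10⁻⁴ → stable
The 141–162 m interval has Δρ < 0: lighter water underlies denser water.

141–162 m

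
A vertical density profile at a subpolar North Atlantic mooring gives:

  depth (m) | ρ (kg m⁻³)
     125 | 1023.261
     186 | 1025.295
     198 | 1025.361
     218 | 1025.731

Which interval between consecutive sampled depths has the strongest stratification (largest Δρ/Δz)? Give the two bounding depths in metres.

125–186 m

Compute the density gradient over each adjacent pair:
  125–186 m: Δρ/Δz = 2.034/61 = 0.033 kg m⁻⁴
  186–198 m: Δρ/Δz = 0.066/12 = 5.5 × 10⁻³ kg m⁻⁴
  198–218 m: Δρ/Δz = 0.370/20 = 0.018 kg m⁻⁴
The largest gradient is in the 125–186 m interval — the pycnocline.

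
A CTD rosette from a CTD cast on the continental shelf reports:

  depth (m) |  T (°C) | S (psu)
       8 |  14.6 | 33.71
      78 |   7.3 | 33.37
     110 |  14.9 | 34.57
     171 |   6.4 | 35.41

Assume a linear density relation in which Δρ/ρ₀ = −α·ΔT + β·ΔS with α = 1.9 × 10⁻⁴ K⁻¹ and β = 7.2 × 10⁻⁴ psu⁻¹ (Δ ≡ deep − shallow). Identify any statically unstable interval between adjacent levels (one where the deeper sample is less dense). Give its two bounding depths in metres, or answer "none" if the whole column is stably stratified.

Evaluate Δρ/ρ₀ = −αΔT + βΔS across each adjacent pair:
  8–78 m: −αΔT+βΔS = −(1.9 × 10⁻⁴)(-7.3)+(7.2 × 10⁻⁴)(-0.34) = 1.1 × 10⁻³ → stable
  78–110 m: −αΔT+βΔS = −(1.9 × 10⁻⁴)(+7.6)+(7.2 × 10⁻⁴)(+1.20) = -5.8 × 10⁻⁴ → UNSTABLE
  110–171 m: −αΔT+βΔS = −(1.9 × 10⁻⁴)(-8.5)+(7.2 × 10⁻⁴)(+0.84) = 2.2 × 10⁻³ → stable
The 78–110 m interval has Δρ < 0: lighter water underlies denser water.

78–110 m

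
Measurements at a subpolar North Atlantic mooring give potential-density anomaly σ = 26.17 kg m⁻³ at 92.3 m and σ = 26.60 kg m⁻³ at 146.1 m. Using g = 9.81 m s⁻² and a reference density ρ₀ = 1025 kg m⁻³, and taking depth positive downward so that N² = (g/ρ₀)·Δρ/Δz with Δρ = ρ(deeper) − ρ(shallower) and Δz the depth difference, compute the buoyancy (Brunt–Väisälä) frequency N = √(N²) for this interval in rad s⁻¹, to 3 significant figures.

Δρ = 1026.60 − 1026.17 = 0.43 kg m⁻³ over Δz = 146.1 − 92.3 = 53.8 m.
N² = (9.81/1025) × (0.43/53.8) = 7.6495 × 10⁻⁵ s⁻².
N = √(7.6495 × 10⁻⁵) = 8.7461 × 10⁻³ rad s⁻¹ ≈ 8.75 × 10⁻³ rad s⁻¹.
A positive N² confirms static stability across the interval.

8.75 × 10⁻³ rad s⁻¹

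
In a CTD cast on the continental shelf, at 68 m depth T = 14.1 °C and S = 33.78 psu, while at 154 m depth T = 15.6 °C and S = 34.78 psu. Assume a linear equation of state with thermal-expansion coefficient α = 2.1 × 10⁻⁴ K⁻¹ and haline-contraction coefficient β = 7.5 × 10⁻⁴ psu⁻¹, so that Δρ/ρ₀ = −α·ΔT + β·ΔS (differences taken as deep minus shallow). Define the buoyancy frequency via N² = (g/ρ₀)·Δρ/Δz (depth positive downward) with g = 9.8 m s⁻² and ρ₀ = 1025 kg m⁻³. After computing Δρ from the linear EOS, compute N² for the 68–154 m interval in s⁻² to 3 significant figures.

4.96 × 10⁻⁵ s⁻²

ΔT = +1.5 K, ΔS = +1.00 psu (deep − shallow).
Δρ/ρ₀ = −αΔT + βΔS = -3.15 × 10⁻⁴ + 7.50 × 10⁻⁴ = 4.35 × 10⁻⁴, so Δρ ≈ 0.4459 kg m⁻³.
N² = (g/ρ₀)·Δρ/Δz = g·(Δρ/ρ₀)/Δz = 9.8 × 4.35 × 10⁻⁴ / 86 = 4.9570 × 10⁻⁵ s⁻² ≈ 4.96 × 10⁻⁵ s⁻².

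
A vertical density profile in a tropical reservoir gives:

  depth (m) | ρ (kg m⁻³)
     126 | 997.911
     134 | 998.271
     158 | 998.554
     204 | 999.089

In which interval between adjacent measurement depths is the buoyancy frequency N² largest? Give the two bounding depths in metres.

126–134 m

Compute the density gradient over each adjacent pair:
  126–134 m: Δρ/Δz = 0.360/8 = 0.045 kg m⁻⁴
  134–158 m: Δρ/Δz = 0.283/24 = 0.012 kg m⁻⁴
  158–204 m: Δρ/Δz = 0.535/46 = 0.012 kg m⁻⁴
The largest gradient is in the 126–134 m interval — the pycnocline.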